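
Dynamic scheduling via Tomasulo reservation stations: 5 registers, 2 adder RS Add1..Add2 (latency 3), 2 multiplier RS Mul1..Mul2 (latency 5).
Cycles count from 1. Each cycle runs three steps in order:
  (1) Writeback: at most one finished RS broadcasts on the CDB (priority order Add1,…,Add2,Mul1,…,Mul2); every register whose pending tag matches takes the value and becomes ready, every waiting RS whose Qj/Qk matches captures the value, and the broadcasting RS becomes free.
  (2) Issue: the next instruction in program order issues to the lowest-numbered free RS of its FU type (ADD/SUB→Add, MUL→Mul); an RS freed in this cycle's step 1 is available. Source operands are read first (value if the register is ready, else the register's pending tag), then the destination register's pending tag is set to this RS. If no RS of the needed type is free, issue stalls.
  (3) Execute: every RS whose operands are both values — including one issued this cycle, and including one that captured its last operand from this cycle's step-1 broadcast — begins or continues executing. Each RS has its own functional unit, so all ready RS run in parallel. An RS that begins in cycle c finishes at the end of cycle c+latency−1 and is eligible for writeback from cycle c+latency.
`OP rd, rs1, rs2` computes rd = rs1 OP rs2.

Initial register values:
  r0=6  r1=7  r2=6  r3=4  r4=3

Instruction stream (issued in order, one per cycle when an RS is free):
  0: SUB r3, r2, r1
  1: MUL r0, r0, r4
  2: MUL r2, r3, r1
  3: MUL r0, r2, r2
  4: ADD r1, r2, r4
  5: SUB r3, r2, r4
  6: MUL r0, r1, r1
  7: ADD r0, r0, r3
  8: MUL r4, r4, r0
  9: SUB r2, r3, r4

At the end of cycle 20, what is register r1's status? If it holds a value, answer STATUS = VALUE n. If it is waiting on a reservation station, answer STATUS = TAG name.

STATUS = VALUE -4

  c1: issue SUB r3<-Add1  regs: r0:6,r1:7,r2:6,r3:Add1,r4:3
  c2: issue MUL r0<-Mul1  regs: r0:Mul1,r1:7,r2:6,r3:Add1,r4:3
  c3: issue MUL r2<-Mul2  regs: r0:Mul1,r1:7,r2:Mul2,r3:Add1,r4:3
  c4: CDB Add1=-1; stall  regs: r0:Mul1,r1:7,r2:Mul2,r3:-1,r4:3
  c5: stall  regs: r0:Mul1,r1:7,r2:Mul2,r3:-1,r4:3
  c6: stall  regs: r0:Mul1,r1:7,r2:Mul2,r3:-1,r4:3
  c7: CDB Mul1=18; issue MUL r0<-Mul1  regs: r0:Mul1,r1:7,r2:Mul2,r3:-1,r4:3
  c8: issue ADD r1<-Add1  regs: r0:Mul1,r1:Add1,r2:Mul2,r3:-1,r4:3
  c9: CDB Mul2=-7; issue SUB r3<-Add2  regs: r0:Mul1,r1:Add1,r2:-7,r3:Add2,r4:3
  c10: issue MUL r0<-Mul2  regs: r0:Mul2,r1:Add1,r2:-7,r3:Add2,r4:3
  c11: stall  regs: r0:Mul2,r1:Add1,r2:-7,r3:Add2,r4:3
  c12: CDB Add1=-4; issue ADD r0<-Add1  regs: r0:Add1,r1:-4,r2:-7,r3:Add2,r4:3
  c13: CDB Add2=-10; stall  regs: r0:Add1,r1:-4,r2:-7,r3:-10,r4:3
  c14: CDB Mul1=49; issue MUL r4<-Mul1  regs: r0:Add1,r1:-4,r2:-7,r3:-10,r4:Mul1
  c15: issue SUB r2<-Add2  regs: r0:Add1,r1:-4,r2:Add2,r3:-10,r4:Mul1
  c16: -  regs: r0:Add1,r1:-4,r2:Add2,r3:-10,r4:Mul1
  c17: CDB Mul2=16  regs: r0:Add1,r1:-4,r2:Add2,r3:-10,r4:Mul1
  c18: -  regs: r0:Add1,r1:-4,r2:Add2,r3:-10,r4:Mul1
  c19: -  regs: r0:Add1,r1:-4,r2:Add2,r3:-10,r4:Mul1
  c20: CDB Add1=6  regs: r0:6,r1:-4,r2:Add2,r3:-10,r4:Mul1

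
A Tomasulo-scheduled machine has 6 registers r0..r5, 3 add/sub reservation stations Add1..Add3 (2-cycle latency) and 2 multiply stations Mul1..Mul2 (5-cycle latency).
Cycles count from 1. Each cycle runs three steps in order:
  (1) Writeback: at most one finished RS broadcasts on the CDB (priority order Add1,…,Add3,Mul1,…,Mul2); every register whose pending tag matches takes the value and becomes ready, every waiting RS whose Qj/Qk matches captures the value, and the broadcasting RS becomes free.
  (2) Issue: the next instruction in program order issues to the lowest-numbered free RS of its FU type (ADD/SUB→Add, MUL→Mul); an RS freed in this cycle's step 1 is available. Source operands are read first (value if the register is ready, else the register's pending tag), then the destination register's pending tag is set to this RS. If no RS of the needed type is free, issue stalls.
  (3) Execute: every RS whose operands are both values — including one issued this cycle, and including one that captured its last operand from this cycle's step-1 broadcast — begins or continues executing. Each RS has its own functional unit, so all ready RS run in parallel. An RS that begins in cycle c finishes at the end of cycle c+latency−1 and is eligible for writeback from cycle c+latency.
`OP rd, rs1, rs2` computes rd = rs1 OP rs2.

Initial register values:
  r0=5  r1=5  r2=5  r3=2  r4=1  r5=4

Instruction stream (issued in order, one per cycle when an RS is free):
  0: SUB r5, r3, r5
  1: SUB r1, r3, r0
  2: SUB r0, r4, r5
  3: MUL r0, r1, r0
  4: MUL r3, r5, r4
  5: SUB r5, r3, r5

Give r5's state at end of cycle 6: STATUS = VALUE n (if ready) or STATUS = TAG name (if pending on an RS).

  c1: issue SUB r5<-Add1  regs: r0:5,r1:5,r2:5,r3:2,r4:1,r5:Add1
  c2: issue SUB r1<-Add2  regs: r0:5,r1:Add2,r2:5,r3:2,r4:1,r5:Add1
  c3: CDB Add1=-2; issue SUB r0<-Add1  regs: r0:Add1,r1:Add2,r2:5,r3:2,r4:1,r5:-2
  c4: CDB Add2=-3; issue MUL r0<-Mul1  regs: r0:Mul1,r1:-3,r2:5,r3:2,r4:1,r5:-2
  c5: CDB Add1=3; issue MUL r3<-Mul2  regs: r0:Mul1,r1:-3,r2:5,r3:Mul2,r4:1,r5:-2
  c6: issue SUB r5<-Add1  regs: r0:Mul1,r1:-3,r2:5,r3:Mul2,r4:1,r5:Add1

STATUS = TAG Add1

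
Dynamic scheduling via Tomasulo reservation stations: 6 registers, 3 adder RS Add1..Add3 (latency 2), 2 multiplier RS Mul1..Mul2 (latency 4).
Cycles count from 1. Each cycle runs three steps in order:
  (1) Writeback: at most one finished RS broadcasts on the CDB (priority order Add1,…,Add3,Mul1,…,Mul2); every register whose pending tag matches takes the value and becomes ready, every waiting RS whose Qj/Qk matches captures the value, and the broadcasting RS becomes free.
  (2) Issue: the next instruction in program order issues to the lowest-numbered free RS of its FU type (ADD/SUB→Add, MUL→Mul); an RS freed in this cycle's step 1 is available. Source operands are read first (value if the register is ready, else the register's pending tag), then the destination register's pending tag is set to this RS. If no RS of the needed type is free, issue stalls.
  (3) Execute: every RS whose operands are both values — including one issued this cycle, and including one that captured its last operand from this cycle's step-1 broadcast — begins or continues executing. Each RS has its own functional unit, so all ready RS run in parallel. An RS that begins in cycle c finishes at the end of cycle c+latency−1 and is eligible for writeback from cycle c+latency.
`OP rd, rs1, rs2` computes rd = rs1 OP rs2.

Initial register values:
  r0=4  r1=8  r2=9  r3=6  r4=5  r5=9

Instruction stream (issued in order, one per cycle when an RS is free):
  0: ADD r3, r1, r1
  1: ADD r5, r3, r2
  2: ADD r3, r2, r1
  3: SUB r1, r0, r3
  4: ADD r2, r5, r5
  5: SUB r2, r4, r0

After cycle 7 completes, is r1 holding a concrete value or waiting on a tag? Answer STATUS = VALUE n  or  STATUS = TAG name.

STATUS = VALUE -13

cycle 1: issue ADD r3<-Add1 // r0:4,r1:8,r2:9,r3:Add1,r4:5,r5:9
cycle 2: issue ADD r5<-Add2 // r0:4,r1:8,r2:9,r3:Add1,r4:5,r5:Add2
cycle 3: CDB Add1=16; issue ADD r3<-Add1 // r0:4,r1:8,r2:9,r3:Add1,r4:5,r5:Add2
cycle 4: issue SUB r1<-Add3 // r0:4,r1:Add3,r2:9,r3:Add1,r4:5,r5:Add2
cycle 5: CDB Add1=17; issue ADD r2<-Add1 // r0:4,r1:Add3,r2:Add1,r3:17,r4:5,r5:Add2
cycle 6: CDB Add2=25; issue SUB r2<-Add2 // r0:4,r1:Add3,r2:Add2,r3:17,r4:5,r5:25
cycle 7: CDB Add3=-13 // r0:4,r1:-13,r2:Add2,r3:17,r4:5,r5:25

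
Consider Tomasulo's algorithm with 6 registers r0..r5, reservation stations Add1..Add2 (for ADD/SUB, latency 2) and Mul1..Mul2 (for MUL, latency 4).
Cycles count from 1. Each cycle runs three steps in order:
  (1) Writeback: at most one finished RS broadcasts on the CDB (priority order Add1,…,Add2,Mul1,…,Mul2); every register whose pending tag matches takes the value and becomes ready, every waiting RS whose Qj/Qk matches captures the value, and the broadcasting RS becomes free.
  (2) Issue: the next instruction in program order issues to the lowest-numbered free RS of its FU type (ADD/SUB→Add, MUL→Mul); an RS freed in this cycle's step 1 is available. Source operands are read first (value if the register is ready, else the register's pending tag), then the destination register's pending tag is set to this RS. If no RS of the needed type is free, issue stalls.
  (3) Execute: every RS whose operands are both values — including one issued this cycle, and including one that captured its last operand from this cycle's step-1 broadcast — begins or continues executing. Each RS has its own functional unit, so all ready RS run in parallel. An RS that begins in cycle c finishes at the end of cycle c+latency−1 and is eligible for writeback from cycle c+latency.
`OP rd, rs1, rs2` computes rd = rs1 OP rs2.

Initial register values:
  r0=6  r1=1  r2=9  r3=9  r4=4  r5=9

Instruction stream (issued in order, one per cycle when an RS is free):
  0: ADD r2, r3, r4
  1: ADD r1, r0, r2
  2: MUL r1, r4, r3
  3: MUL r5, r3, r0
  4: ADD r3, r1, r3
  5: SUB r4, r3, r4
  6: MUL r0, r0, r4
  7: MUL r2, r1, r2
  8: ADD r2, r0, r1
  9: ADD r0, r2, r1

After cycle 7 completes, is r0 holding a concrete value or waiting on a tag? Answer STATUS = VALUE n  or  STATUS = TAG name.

STATUS = TAG Mul1

cycle 1: issue ADD r2<-Add1 // r0:6,r1:1,r2:Add1,r3:9,r4:4,r5:9
cycle 2: issue ADD r1<-Add2 // r0:6,r1:Add2,r2:Add1,r3:9,r4:4,r5:9
cycle 3: CDB Add1=13; issue MUL r1<-Mul1 // r0:6,r1:Mul1,r2:13,r3:9,r4:4,r5:9
cycle 4: issue MUL r5<-Mul2 // r0:6,r1:Mul1,r2:13,r3:9,r4:4,r5:Mul2
cycle 5: CDB Add2=19; issue ADD r3<-Add1 // r0:6,r1:Mul1,r2:13,r3:Add1,r4:4,r5:Mul2
cycle 6: issue SUB r4<-Add2 // r0:6,r1:Mul1,r2:13,r3:Add1,r4:Add2,r5:Mul2
cycle 7: CDB Mul1=36; issue MUL r0<-Mul1 // r0:Mul1,r1:36,r2:13,r3:Add1,r4:Add2,r5:Mul2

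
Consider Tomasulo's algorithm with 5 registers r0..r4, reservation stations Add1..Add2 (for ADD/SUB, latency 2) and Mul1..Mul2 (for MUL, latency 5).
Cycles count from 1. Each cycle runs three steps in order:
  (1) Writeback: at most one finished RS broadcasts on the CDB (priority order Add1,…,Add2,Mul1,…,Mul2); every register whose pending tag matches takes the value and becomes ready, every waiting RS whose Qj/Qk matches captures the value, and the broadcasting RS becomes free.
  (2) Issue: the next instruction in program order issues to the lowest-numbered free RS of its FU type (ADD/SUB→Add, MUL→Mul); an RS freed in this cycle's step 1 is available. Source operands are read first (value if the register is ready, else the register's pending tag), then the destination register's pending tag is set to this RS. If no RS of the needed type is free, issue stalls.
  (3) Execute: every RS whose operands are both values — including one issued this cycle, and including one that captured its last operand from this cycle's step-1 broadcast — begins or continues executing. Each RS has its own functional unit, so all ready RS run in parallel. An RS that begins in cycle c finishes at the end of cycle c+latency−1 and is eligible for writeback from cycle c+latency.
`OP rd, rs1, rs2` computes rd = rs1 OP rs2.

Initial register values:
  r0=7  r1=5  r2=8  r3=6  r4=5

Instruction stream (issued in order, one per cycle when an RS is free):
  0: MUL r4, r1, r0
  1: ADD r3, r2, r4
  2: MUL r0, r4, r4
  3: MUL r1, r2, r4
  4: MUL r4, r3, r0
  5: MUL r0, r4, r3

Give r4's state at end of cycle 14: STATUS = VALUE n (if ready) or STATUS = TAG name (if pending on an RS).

cycle 1: issue MUL r4<-Mul1 // r0:7,r1:5,r2:8,r3:6,r4:Mul1
cycle 2: issue ADD r3<-Add1 // r0:7,r1:5,r2:8,r3:Add1,r4:Mul1
cycle 3: issue MUL r0<-Mul2 // r0:Mul2,r1:5,r2:8,r3:Add1,r4:Mul1
cycle 4: stall // r0:Mul2,r1:5,r2:8,r3:Add1,r4:Mul1
cycle 5: stall // r0:Mul2,r1:5,r2:8,r3:Add1,r4:Mul1
cycle 6: CDB Mul1=35; issue MUL r1<-Mul1 // r0:Mul2,r1:Mul1,r2:8,r3:Add1,r4:35
cycle 7: stall // r0:Mul2,r1:Mul1,r2:8,r3:Add1,r4:35
cycle 8: CDB Add1=43; stall // r0:Mul2,r1:Mul1,r2:8,r3:43,r4:35
cycle 9: stall // r0:Mul2,r1:Mul1,r2:8,r3:43,r4:35
cycle 10: stall // r0:Mul2,r1:Mul1,r2:8,r3:43,r4:35
cycle 11: CDB Mul1=280; issue MUL r4<-Mul1 // r0:Mul2,r1:280,r2:8,r3:43,r4:Mul1
cycle 12: CDB Mul2=1225; issue MUL r0<-Mul2 // r0:Mul2,r1:280,r2:8,r3:43,r4:Mul1
cycle 13: - // r0:Mul2,r1:280,r2:8,r3:43,r4:Mul1
cycle 14: - // r0:Mul2,r1:280,r2:8,r3:43,r4:Mul1

STATUS = TAG Mul1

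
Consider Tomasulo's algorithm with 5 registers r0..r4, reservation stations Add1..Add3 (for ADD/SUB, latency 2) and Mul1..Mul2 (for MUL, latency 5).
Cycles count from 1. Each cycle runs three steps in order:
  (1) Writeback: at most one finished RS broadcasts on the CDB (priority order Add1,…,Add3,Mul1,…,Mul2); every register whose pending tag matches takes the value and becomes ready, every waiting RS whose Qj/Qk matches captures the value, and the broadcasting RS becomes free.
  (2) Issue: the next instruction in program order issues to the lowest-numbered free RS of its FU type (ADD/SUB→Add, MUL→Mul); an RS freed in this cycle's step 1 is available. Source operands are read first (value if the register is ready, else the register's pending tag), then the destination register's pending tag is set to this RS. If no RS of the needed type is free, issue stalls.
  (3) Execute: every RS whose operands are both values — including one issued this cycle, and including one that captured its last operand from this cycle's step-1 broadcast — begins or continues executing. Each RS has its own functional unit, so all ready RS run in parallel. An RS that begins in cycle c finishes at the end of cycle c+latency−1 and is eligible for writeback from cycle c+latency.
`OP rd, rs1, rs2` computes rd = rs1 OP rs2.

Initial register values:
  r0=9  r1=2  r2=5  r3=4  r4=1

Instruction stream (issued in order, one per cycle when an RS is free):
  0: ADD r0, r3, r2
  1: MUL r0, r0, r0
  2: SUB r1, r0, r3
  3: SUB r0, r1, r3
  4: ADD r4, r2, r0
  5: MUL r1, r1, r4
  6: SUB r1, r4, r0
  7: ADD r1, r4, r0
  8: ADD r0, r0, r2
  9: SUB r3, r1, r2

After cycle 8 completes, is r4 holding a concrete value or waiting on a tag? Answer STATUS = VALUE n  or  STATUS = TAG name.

STATUS = TAG Add3

  c1: issue ADD r0<-Add1  regs: r0:Add1,r1:2,r2:5,r3:4,r4:1
  c2: issue MUL r0<-Mul1  regs: r0:Mul1,r1:2,r2:5,r3:4,r4:1
  c3: CDB Add1=9; issue SUB r1<-Add1  regs: r0:Mul1,r1:Add1,r2:5,r3:4,r4:1
  c4: issue SUB r0<-Add2  regs: r0:Add2,r1:Add1,r2:5,r3:4,r4:1
  c5: issue ADD r4<-Add3  regs: r0:Add2,r1:Add1,r2:5,r3:4,r4:Add3
  c6: issue MUL r1<-Mul2  regs: r0:Add2,r1:Mul2,r2:5,r3:4,r4:Add3
  c7: stall  regs: r0:Add2,r1:Mul2,r2:5,r3:4,r4:Add3
  c8: CDB Mul1=81; stall  regs: r0:Add2,r1:Mul2,r2:5,r3:4,r4:Add3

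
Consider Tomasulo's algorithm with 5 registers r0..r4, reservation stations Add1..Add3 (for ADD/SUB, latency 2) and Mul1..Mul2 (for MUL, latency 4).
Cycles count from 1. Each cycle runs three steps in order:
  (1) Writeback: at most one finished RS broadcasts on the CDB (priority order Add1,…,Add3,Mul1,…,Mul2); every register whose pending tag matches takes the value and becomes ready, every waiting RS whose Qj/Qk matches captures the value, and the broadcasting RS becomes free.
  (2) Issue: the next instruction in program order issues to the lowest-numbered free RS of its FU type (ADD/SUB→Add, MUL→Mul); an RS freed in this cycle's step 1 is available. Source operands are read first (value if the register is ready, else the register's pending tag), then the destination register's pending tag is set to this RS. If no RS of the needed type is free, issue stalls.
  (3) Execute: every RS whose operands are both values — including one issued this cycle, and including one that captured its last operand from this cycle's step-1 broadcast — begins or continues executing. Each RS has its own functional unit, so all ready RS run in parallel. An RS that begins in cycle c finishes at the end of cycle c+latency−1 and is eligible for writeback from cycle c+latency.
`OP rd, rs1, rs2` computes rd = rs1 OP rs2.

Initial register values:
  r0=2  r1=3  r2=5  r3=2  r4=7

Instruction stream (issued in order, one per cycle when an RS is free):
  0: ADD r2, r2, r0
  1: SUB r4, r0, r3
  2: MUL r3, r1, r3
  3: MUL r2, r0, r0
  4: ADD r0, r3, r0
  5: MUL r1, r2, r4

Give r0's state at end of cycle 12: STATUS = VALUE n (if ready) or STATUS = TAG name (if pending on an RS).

STATUS = VALUE 8

c1: issue ADD r2<-Add1 | r0:2,r1:3,r2:Add1,r3:2,r4:7
c2: issue SUB r4<-Add2 | r0:2,r1:3,r2:Add1,r3:2,r4:Add2
c3: CDB Add1=7; issue MUL r3<-Mul1 | r0:2,r1:3,r2:7,r3:Mul1,r4:Add2
c4: CDB Add2=0; issue MUL r2<-Mul2 | r0:2,r1:3,r2:Mul2,r3:Mul1,r4:0
c5: issue ADD r0<-Add1 | r0:Add1,r1:3,r2:Mul2,r3:Mul1,r4:0
c6: stall | r0:Add1,r1:3,r2:Mul2,r3:Mul1,r4:0
c7: CDB Mul1=6; issue MUL r1<-Mul1 | r0:Add1,r1:Mul1,r2:Mul2,r3:6,r4:0
c8: CDB Mul2=4 | r0:Add1,r1:Mul1,r2:4,r3:6,r4:0
c9: CDB Add1=8 | r0:8,r1:Mul1,r2:4,r3:6,r4:0
c10: - | r0:8,r1:Mul1,r2:4,r3:6,r4:0
c11: - | r0:8,r1:Mul1,r2:4,r3:6,r4:0
c12: CDB Mul1=0 | r0:8,r1:0,r2:4,r3:6,r4:0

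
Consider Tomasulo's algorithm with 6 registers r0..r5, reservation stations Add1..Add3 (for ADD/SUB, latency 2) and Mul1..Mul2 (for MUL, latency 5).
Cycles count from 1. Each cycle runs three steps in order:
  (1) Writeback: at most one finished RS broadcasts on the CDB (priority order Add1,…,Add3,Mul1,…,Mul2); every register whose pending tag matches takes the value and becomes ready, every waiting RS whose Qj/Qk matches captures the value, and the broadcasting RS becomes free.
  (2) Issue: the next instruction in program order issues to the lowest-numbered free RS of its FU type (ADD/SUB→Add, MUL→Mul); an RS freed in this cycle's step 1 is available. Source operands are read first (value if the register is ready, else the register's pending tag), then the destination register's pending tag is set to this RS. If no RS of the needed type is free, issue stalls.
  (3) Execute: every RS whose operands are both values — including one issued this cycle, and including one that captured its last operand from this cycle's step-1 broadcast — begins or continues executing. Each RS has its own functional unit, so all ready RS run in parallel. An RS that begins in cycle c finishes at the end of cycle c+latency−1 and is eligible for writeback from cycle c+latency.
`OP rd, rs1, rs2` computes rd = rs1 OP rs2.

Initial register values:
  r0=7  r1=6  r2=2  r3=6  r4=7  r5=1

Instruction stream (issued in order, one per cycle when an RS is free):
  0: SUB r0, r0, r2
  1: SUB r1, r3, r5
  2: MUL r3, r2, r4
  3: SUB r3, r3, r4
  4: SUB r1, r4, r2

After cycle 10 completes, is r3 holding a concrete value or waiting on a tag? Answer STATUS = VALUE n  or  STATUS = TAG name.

c1: issue SUB r0<-Add1 | r0:Add1,r1:6,r2:2,r3:6,r4:7,r5:1
c2: issue SUB r1<-Add2 | r0:Add1,r1:Add2,r2:2,r3:6,r4:7,r5:1
c3: CDB Add1=5; issue MUL r3<-Mul1 | r0:5,r1:Add2,r2:2,r3:Mul1,r4:7,r5:1
c4: CDB Add2=5; issue SUB r3<-Add1 | r0:5,r1:5,r2:2,r3:Add1,r4:7,r5:1
c5: issue SUB r1<-Add2 | r0:5,r1:Add2,r2:2,r3:Add1,r4:7,r5:1
c6: - | r0:5,r1:Add2,r2:2,r3:Add1,r4:7,r5:1
c7: CDB Add2=5 | r0:5,r1:5,r2:2,r3:Add1,r4:7,r5:1
c8: CDB Mul1=14 | r0:5,r1:5,r2:2,r3:Add1,r4:7,r5:1
c9: - | r0:5,r1:5,r2:2,r3:Add1,r4:7,r5:1
c10: CDB Add1=7 | r0:5,r1:5,r2:2,r3:7,r4:7,r5:1

STATUS = VALUE 7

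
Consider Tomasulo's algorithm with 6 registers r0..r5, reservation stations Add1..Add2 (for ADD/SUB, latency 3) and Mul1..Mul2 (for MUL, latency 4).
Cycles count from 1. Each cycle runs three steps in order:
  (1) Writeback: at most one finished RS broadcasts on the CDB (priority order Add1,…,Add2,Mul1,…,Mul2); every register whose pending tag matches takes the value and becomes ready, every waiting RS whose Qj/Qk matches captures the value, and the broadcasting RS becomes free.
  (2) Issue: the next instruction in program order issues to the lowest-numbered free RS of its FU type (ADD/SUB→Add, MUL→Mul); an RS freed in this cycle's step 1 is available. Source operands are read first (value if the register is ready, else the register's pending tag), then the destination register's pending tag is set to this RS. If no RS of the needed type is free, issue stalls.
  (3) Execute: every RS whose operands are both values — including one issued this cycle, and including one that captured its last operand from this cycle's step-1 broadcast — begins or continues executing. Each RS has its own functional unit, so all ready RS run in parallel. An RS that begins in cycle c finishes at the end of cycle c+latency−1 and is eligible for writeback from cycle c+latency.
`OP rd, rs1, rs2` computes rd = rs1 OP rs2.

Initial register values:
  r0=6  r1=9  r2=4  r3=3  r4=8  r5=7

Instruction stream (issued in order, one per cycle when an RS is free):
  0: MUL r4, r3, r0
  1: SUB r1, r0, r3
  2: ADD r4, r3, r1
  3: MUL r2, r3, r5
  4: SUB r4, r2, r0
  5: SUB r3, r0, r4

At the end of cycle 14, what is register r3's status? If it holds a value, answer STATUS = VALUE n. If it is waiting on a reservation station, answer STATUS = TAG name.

  c1: issue MUL r4<-Mul1  regs: r0:6,r1:9,r2:4,r3:3,r4:Mul1,r5:7
  c2: issue SUB r1<-Add1  regs: r0:6,r1:Add1,r2:4,r3:3,r4:Mul1,r5:7
  c3: issue ADD r4<-Add2  regs: r0:6,r1:Add1,r2:4,r3:3,r4:Add2,r5:7
  c4: issue MUL r2<-Mul2  regs: r0:6,r1:Add1,r2:Mul2,r3:3,r4:Add2,r5:7
  c5: CDB Add1=3; issue SUB r4<-Add1  regs: r0:6,r1:3,r2:Mul2,r3:3,r4:Add1,r5:7
  c6: CDB Mul1=18; stall  regs: r0:6,r1:3,r2:Mul2,r3:3,r4:Add1,r5:7
  c7: stall  regs: r0:6,r1:3,r2:Mul2,r3:3,r4:Add1,r5:7
  c8: CDB Add2=6; issue SUB r3<-Add2  regs: r0:6,r1:3,r2:Mul2,r3:Add2,r4:Add1,r5:7
  c9: CDB Mul2=21  regs: r0:6,r1:3,r2:21,r3:Add2,r4:Add1,r5:7
  c10: -  regs: r0:6,r1:3,r2:21,r3:Add2,r4:Add1,r5:7
  c11: -  regs: r0:6,r1:3,r2:21,r3:Add2,r4:Add1,r5:7
  c12: CDB Add1=15  regs: r0:6,r1:3,r2:21,r3:Add2,r4:15,r5:7
  c13: -  regs: r0:6,r1:3,r2:21,r3:Add2,r4:15,r5:7
  c14: -  regs: r0:6,r1:3,r2:21,r3:Add2,r4:15,r5:7

STATUS = TAG Add2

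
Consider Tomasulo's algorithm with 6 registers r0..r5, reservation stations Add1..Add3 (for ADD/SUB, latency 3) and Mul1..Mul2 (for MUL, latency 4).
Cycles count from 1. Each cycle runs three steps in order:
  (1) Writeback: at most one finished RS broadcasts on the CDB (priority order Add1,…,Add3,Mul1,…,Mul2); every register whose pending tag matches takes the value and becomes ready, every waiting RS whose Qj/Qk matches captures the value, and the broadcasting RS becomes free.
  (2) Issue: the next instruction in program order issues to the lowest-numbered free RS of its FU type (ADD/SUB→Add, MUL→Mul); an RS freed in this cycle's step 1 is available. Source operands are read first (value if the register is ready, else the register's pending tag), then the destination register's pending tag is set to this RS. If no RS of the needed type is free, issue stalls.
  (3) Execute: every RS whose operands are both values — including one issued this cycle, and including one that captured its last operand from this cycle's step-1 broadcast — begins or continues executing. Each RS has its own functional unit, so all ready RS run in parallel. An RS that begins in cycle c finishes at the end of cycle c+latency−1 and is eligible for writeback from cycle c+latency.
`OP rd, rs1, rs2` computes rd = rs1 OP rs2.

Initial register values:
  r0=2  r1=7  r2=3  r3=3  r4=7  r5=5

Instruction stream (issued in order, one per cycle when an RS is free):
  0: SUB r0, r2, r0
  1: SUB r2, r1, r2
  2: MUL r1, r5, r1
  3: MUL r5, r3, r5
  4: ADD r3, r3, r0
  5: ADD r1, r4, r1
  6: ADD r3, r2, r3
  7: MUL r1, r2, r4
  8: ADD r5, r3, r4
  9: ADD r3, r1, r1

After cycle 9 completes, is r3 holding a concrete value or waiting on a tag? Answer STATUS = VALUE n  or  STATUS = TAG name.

cycle 1: issue SUB r0<-Add1 // r0:Add1,r1:7,r2:3,r3:3,r4:7,r5:5
cycle 2: issue SUB r2<-Add2 // r0:Add1,r1:7,r2:Add2,r3:3,r4:7,r5:5
cycle 3: issue MUL r1<-Mul1 // r0:Add1,r1:Mul1,r2:Add2,r3:3,r4:7,r5:5
cycle 4: CDB Add1=1; issue MUL r5<-Mul2 // r0:1,r1:Mul1,r2:Add2,r3:3,r4:7,r5:Mul2
cycle 5: CDB Add2=4; issue ADD r3<-Add1 // r0:1,r1:Mul1,r2:4,r3:Add1,r4:7,r5:Mul2
cycle 6: issue ADD r1<-Add2 // r0:1,r1:Add2,r2:4,r3:Add1,r4:7,r5:Mul2
cycle 7: CDB Mul1=35; issue ADD r3<-Add3 // r0:1,r1:Add2,r2:4,r3:Add3,r4:7,r5:Mul2
cycle 8: CDB Add1=4; issue MUL r1<-Mul1 // r0:1,r1:Mul1,r2:4,r3:Add3,r4:7,r5:Mul2
cycle 9: CDB Mul2=15; issue ADD r5<-Add1 // r0:1,r1:Mul1,r2:4,r3:Add3,r4:7,r5:Add1

STATUS = TAG Add3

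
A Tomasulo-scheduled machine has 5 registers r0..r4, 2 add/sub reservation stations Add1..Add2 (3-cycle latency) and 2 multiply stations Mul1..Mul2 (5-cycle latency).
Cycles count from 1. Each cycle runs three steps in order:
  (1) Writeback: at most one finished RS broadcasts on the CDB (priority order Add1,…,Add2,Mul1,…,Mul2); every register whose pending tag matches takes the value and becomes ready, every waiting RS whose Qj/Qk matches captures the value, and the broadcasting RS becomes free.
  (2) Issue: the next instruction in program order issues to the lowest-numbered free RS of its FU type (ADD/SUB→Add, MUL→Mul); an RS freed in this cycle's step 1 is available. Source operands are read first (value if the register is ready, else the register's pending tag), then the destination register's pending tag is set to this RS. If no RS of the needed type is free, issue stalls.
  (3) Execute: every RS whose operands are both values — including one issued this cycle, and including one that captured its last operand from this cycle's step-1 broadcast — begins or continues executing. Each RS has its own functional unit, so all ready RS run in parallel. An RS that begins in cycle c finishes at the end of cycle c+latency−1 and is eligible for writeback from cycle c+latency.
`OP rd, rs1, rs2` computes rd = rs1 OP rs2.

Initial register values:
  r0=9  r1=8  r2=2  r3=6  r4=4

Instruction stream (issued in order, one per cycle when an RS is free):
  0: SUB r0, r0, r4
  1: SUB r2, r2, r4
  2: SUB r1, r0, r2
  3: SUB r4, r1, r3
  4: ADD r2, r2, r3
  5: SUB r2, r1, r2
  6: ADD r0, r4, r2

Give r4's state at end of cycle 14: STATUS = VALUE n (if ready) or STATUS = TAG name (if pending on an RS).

STATUS = VALUE 1

  c1: issue SUB r0<-Add1  regs: r0:Add1,r1:8,r2:2,r3:6,r4:4
  c2: issue SUB r2<-Add2  regs: r0:Add1,r1:8,r2:Add2,r3:6,r4:4
  c3: stall  regs: r0:Add1,r1:8,r2:Add2,r3:6,r4:4
  c4: CDB Add1=5; issue SUB r1<-Add1  regs: r0:5,r1:Add1,r2:Add2,r3:6,r4:4
  c5: CDB Add2=-2; issue SUB r4<-Add2  regs: r0:5,r1:Add1,r2:-2,r3:6,r4:Add2
  c6: stall  regs: r0:5,r1:Add1,r2:-2,r3:6,r4:Add2
  c7: stall  regs: r0:5,r1:Add1,r2:-2,r3:6,r4:Add2
  c8: CDB Add1=7; issue ADD r2<-Add1  regs: r0:5,r1:7,r2:Add1,r3:6,r4:Add2
  c9: stall  regs: r0:5,r1:7,r2:Add1,r3:6,r4:Add2
  c10: stall  regs: r0:5,r1:7,r2:Add1,r3:6,r4:Add2
  c11: CDB Add1=4; issue SUB r2<-Add1  regs: r0:5,r1:7,r2:Add1,r3:6,r4:Add2
  c12: CDB Add2=1; issue ADD r0<-Add2  regs: r0:Add2,r1:7,r2:Add1,r3:6,r4:1
  c13: -  regs: r0:Add2,r1:7,r2:Add1,r3:6,r4:1
  c14: CDB Add1=3  regs: r0:Add2,r1:7,r2:3,r3:6,r4:1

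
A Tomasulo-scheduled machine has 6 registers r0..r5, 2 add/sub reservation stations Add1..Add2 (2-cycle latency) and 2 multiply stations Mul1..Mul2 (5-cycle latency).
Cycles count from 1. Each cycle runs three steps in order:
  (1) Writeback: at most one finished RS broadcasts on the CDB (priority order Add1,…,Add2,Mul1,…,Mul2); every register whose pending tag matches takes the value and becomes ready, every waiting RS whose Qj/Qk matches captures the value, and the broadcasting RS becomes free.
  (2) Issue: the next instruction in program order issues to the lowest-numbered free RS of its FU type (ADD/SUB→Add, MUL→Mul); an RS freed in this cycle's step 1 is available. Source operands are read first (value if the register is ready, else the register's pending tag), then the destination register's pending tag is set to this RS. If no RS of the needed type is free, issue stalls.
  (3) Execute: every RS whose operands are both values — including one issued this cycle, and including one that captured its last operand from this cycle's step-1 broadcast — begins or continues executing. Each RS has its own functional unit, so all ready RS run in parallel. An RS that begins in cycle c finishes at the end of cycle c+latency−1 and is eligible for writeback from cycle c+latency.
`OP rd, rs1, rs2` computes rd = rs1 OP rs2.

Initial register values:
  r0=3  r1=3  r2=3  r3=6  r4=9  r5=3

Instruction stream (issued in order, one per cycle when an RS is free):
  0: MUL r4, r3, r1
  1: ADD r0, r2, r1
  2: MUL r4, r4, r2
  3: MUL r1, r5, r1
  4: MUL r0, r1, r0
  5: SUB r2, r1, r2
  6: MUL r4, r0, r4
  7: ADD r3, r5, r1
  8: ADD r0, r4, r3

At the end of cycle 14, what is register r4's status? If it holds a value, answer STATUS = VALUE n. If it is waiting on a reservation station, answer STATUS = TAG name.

STATUS = TAG Mul2

  c1: issue MUL r4<-Mul1  regs: r0:3,r1:3,r2:3,r3:6,r4:Mul1,r5:3
  c2: issue ADD r0<-Add1  regs: r0:Add1,r1:3,r2:3,r3:6,r4:Mul1,r5:3
  c3: issue MUL r4<-Mul2  regs: r0:Add1,r1:3,r2:3,r3:6,r4:Mul2,r5:3
  c4: CDB Add1=6; stall  regs: r0:6,r1:3,r2:3,r3:6,r4:Mul2,r5:3
  c5: stall  regs: r0:6,r1:3,r2:3,r3:6,r4:Mul2,r5:3
  c6: CDB Mul1=18; issue MUL r1<-Mul1  regs: r0:6,r1:Mul1,r2:3,r3:6,r4:Mul2,r5:3
  c7: stall  regs: r0:6,r1:Mul1,r2:3,r3:6,r4:Mul2,r5:3
  c8: stall  regs: r0:6,r1:Mul1,r2:3,r3:6,r4:Mul2,r5:3
  c9: stall  regs: r0:6,r1:Mul1,r2:3,r3:6,r4:Mul2,r5:3
  c10: stall  regs: r0:6,r1:Mul1,r2:3,r3:6,r4:Mul2,r5:3
  c11: CDB Mul1=9; issue MUL r0<-Mul1  regs: r0:Mul1,r1:9,r2:3,r3:6,r4:Mul2,r5:3
  c12: CDB Mul2=54; issue SUB r2<-Add1  regs: r0:Mul1,r1:9,r2:Add1,r3:6,r4:54,r5:3
  c13: issue MUL r4<-Mul2  regs: r0:Mul1,r1:9,r2:Add1,r3:6,r4:Mul2,r5:3
  c14: CDB Add1=6; issue ADD r3<-Add1  regs: r0:Mul1,r1:9,r2:6,r3:Add1,r4:Mul2,r5:3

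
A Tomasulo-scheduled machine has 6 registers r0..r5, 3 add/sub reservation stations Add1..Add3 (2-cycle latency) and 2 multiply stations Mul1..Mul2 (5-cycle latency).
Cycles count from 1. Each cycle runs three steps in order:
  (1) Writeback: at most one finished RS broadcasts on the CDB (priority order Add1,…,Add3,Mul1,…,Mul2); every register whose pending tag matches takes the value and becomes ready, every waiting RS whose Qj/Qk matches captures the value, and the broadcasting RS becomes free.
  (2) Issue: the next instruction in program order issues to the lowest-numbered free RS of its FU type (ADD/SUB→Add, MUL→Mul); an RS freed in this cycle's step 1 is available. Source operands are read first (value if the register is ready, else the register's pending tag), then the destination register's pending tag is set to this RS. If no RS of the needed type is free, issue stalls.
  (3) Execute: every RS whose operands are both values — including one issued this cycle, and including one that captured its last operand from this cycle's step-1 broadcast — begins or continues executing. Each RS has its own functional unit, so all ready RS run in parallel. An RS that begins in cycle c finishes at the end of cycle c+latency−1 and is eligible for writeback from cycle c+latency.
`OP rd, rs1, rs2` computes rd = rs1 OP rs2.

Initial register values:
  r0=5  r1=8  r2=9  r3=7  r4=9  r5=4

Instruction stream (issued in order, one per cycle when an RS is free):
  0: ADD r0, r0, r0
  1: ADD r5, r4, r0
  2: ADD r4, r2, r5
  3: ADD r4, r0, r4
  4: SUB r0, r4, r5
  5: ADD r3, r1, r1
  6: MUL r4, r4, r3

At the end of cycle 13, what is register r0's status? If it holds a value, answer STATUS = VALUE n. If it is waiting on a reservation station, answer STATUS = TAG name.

STATUS = VALUE 19

cycle 1: issue ADD r0<-Add1 // r0:Add1,r1:8,r2:9,r3:7,r4:9,r5:4
cycle 2: issue ADD r5<-Add2 // r0:Add1,r1:8,r2:9,r3:7,r4:9,r5:Add2
cycle 3: CDB Add1=10; issue ADD r4<-Add1 // r0:10,r1:8,r2:9,r3:7,r4:Add1,r5:Add2
cycle 4: issue ADD r4<-Add3 // r0:10,r1:8,r2:9,r3:7,r4:Add3,r5:Add2
cycle 5: CDB Add2=19; issue SUB r0<-Add2 // r0:Add2,r1:8,r2:9,r3:7,r4:Add3,r5:19
cycle 6: stall // r0:Add2,r1:8,r2:9,r3:7,r4:Add3,r5:19
cycle 7: CDB Add1=28; issue ADD r3<-Add1 // r0:Add2,r1:8,r2:9,r3:Add1,r4:Add3,r5:19
cycle 8: issue MUL r4<-Mul1 // r0:Add2,r1:8,r2:9,r3:Add1,r4:Mul1,r5:19
cycle 9: CDB Add1=16 // r0:Add2,r1:8,r2:9,r3:16,r4:Mul1,r5:19
cycle 10: CDB Add3=38 // r0:Add2,r1:8,r2:9,r3:16,r4:Mul1,r5:19
cycle 11: - // r0:Add2,r1:8,r2:9,r3:16,r4:Mul1,r5:19
cycle 12: CDB Add2=19 // r0:19,r1:8,r2:9,r3:16,r4:Mul1,r5:19
cycle 13: - // r0:19,r1:8,r2:9,r3:16,r4:Mul1,r5:19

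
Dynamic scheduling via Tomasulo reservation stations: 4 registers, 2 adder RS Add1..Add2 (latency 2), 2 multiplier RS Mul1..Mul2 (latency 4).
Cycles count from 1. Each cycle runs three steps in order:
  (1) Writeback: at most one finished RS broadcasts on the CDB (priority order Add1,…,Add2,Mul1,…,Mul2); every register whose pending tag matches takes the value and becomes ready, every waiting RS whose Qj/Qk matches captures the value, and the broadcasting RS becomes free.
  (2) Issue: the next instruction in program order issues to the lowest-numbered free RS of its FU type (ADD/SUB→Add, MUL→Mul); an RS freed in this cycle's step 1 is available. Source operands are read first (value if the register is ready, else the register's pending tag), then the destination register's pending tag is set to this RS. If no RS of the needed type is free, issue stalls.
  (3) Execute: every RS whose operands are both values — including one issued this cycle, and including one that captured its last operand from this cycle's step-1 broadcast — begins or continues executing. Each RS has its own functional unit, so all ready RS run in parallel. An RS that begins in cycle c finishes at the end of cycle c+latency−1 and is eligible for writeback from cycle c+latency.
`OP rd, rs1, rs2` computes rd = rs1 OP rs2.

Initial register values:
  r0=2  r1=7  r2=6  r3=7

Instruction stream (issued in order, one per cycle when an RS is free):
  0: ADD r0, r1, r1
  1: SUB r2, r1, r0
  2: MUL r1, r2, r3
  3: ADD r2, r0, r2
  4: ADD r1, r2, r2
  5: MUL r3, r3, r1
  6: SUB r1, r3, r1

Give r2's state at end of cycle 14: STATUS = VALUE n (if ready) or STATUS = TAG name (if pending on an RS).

  c1: issue ADD r0<-Add1  regs: r0:Add1,r1:7,r2:6,r3:7
  c2: issue SUB r2<-Add2  regs: r0:Add1,r1:7,r2:Add2,r3:7
  c3: CDB Add1=14; issue MUL r1<-Mul1  regs: r0:14,r1:Mul1,r2:Add2,r3:7
  c4: issue ADD r2<-Add1  regs: r0:14,r1:Mul1,r2:Add1,r3:7
  c5: CDB Add2=-7; issue ADD r1<-Add2  regs: r0:14,r1:Add2,r2:Add1,r3:7
  c6: issue MUL r3<-Mul2  regs: r0:14,r1:Add2,r2:Add1,r3:Mul2
  c7: CDB Add1=7; issue SUB r1<-Add1  regs: r0:14,r1:Add1,r2:7,r3:Mul2
  c8: -  regs: r0:14,r1:Add1,r2:7,r3:Mul2
  c9: CDB Add2=14  regs: r0:14,r1:Add1,r2:7,r3:Mul2
  c10: CDB Mul1=-49  regs: r0:14,r1:Add1,r2:7,r3:Mul2
  c11: -  regs: r0:14,r1:Add1,r2:7,r3:Mul2
  c12: -  regs: r0:14,r1:Add1,r2:7,r3:Mul2
  c13: CDB Mul2=98  regs: r0:14,r1:Add1,r2:7,r3:98
  c14: -  regs: r0:14,r1:Add1,r2:7,r3:98

STATUS = VALUE 7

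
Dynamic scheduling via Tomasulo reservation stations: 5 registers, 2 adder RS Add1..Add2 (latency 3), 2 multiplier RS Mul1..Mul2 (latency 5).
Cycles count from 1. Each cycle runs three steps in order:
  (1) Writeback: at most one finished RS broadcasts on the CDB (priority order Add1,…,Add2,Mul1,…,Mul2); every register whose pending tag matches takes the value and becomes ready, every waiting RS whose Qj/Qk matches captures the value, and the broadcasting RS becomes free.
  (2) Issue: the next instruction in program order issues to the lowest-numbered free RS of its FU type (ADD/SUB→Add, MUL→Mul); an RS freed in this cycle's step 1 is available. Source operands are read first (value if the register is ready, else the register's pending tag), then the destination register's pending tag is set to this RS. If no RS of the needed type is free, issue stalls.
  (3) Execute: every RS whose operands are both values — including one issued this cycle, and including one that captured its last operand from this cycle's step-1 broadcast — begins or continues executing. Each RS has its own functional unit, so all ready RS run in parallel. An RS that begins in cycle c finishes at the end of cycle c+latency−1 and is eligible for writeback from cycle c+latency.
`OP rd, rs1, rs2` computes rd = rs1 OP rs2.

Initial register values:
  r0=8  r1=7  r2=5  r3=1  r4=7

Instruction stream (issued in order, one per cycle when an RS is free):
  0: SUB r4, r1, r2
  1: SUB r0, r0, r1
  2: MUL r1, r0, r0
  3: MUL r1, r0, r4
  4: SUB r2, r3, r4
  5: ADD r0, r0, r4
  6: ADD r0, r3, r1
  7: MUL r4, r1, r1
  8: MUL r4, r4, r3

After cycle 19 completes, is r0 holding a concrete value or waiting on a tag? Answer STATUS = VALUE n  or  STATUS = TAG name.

  c1: issue SUB r4<-Add1  regs: r0:8,r1:7,r2:5,r3:1,r4:Add1
  c2: issue SUB r0<-Add2  regs: r0:Add2,r1:7,r2:5,r3:1,r4:Add1
  c3: issue MUL r1<-Mul1  regs: r0:Add2,r1:Mul1,r2:5,r3:1,r4:Add1
  c4: CDB Add1=2; issue MUL r1<-Mul2  regs: r0:Add2,r1:Mul2,r2:5,r3:1,r4:2
  c5: CDB Add2=1; issue SUB r2<-Add1  regs: r0:1,r1:Mul2,r2:Add1,r3:1,r4:2
  c6: issue ADD r0<-Add2  regs: r0:Add2,r1:Mul2,r2:Add1,r3:1,r4:2
  c7: stall  regs: r0:Add2,r1:Mul2,r2:Add1,r3:1,r4:2
  c8: CDB Add1=-1; issue ADD r0<-Add1  regs: r0:Add1,r1:Mul2,r2:-1,r3:1,r4:2
  c9: CDB Add2=3; stall  regs: r0:Add1,r1:Mul2,r2:-1,r3:1,r4:2
  c10: CDB Mul1=1; issue MUL r4<-Mul1  regs: r0:Add1,r1:Mul2,r2:-1,r3:1,r4:Mul1
  c11: CDB Mul2=2; issue MUL r4<-Mul2  regs: r0:Add1,r1:2,r2:-1,r3:1,r4:Mul2
  c12: -  regs: r0:Add1,r1:2,r2:-1,r3:1,r4:Mul2
  c13: -  regs: r0:Add1,r1:2,r2:-1,r3:1,r4:Mul2
  c14: CDB Add1=3  regs: r0:3,r1:2,r2:-1,r3:1,r4:Mul2
  c15: -  regs: r0:3,r1:2,r2:-1,r3:1,r4:Mul2
  c16: CDB Mul1=4  regs: r0:3,r1:2,r2:-1,r3:1,r4:Mul2
  c17: -  regs: r0:3,r1:2,r2:-1,r3:1,r4:Mul2
  c18: -  regs: r0:3,r1:2,r2:-1,r3:1,r4:Mul2
  c19: -  regs: r0:3,r1:2,r2:-1,r3:1,r4:Mul2

STATUS = VALUE 3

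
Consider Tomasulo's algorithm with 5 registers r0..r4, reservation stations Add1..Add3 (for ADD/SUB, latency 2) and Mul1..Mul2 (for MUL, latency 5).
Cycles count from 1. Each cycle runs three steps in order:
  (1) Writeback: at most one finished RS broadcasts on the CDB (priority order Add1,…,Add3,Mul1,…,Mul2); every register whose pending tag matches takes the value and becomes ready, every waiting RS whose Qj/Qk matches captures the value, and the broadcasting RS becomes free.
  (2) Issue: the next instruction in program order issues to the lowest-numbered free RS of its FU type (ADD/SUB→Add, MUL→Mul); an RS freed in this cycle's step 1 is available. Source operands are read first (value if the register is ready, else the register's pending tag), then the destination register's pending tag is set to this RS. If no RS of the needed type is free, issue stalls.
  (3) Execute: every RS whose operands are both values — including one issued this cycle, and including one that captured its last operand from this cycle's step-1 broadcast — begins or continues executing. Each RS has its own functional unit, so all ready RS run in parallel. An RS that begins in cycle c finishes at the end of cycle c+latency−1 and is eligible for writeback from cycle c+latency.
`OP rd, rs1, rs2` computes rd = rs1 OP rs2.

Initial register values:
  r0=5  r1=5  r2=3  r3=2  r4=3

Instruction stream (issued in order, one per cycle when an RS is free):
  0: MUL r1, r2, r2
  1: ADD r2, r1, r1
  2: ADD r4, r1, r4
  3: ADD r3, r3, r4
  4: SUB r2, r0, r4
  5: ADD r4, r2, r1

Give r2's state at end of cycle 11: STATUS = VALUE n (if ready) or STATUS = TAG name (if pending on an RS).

STATUS = VALUE -7

cycle 1: issue MUL r1<-Mul1 // r0:5,r1:Mul1,r2:3,r3:2,r4:3
cycle 2: issue ADD r2<-Add1 // r0:5,r1:Mul1,r2:Add1,r3:2,r4:3
cycle 3: issue ADD r4<-Add2 // r0:5,r1:Mul1,r2:Add1,r3:2,r4:Add2
cycle 4: issue ADD r3<-Add3 // r0:5,r1:Mul1,r2:Add1,r3:Add3,r4:Add2
cycle 5: stall // r0:5,r1:Mul1,r2:Add1,r3:Add3,r4:Add2
cycle 6: CDB Mul1=9; stall // r0:5,r1:9,r2:Add1,r3:Add3,r4:Add2
cycle 7: stall // r0:5,r1:9,r2:Add1,r3:Add3,r4:Add2
cycle 8: CDB Add1=18; issue SUB r2<-Add1 // r0:5,r1:9,r2:Add1,r3:Add3,r4:Add2
cycle 9: CDB Add2=12; issue ADD r4<-Add2 // r0:5,r1:9,r2:Add1,r3:Add3,r4:Add2
cycle 10: - // r0:5,r1:9,r2:Add1,r3:Add3,r4:Add2
cycle 11: CDB Add1=-7 // r0:5,r1:9,r2:-7,r3:Add3,r4:Add2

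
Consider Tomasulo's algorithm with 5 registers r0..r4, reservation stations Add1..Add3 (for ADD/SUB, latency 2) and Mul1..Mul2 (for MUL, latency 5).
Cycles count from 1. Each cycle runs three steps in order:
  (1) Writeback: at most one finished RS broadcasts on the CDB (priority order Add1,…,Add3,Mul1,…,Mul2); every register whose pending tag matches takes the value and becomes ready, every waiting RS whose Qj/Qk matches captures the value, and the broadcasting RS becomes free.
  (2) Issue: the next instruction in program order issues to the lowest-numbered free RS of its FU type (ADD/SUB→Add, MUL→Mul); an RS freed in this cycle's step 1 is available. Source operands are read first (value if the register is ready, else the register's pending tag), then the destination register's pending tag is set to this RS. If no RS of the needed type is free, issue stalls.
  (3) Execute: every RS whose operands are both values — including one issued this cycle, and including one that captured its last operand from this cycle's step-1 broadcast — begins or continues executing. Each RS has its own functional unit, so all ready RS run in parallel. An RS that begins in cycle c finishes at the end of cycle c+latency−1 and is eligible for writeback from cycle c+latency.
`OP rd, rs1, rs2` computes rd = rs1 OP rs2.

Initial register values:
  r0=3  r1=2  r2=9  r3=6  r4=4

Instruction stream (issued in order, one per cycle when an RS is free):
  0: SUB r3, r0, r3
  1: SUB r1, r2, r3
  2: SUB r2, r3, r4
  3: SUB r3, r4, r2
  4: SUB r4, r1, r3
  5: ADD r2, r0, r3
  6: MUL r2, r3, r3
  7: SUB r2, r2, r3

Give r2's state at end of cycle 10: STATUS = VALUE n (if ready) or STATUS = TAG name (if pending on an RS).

cycle 1: issue SUB r3<-Add1 // r0:3,r1:2,r2:9,r3:Add1,r4:4
cycle 2: issue SUB r1<-Add2 // r0:3,r1:Add2,r2:9,r3:Add1,r4:4
cycle 3: CDB Add1=-3; issue SUB r2<-Add1 // r0:3,r1:Add2,r2:Add1,r3:-3,r4:4
cycle 4: issue SUB r3<-Add3 // r0:3,r1:Add2,r2:Add1,r3:Add3,r4:4
cycle 5: CDB Add1=-7; issue SUB r4<-Add1 // r0:3,r1:Add2,r2:-7,r3:Add3,r4:Add1
cycle 6: CDB Add2=12; issue ADD r2<-Add2 // r0:3,r1:12,r2:Add2,r3:Add3,r4:Add1
cycle 7: CDB Add3=11; issue MUL r2<-Mul1 // r0:3,r1:12,r2:Mul1,r3:11,r4:Add1
cycle 8: issue SUB r2<-Add3 // r0:3,r1:12,r2:Add3,r3:11,r4:Add1
cycle 9: CDB Add1=1 // r0:3,r1:12,r2:Add3,r3:11,r4:1
cycle 10: CDB Add2=14 // r0:3,r1:12,r2:Add3,r3:11,r4:1

STATUS = TAG Add3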